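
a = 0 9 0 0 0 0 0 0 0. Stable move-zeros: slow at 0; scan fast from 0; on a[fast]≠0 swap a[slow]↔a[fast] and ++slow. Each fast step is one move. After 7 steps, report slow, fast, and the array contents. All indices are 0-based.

slow=1, fast=7, a=[9, 0, 0, 0, 0, 0, 0, 0, 0]

slow=0 fast=0: a[fast]=0, fast++
slow=0 fast=1: a[fast]=9≠0 swap→a[0]=9, slow++,fast++
slow=1 fast=2: a[fast]=0, fast++
slow=1 fast=3: a[fast]=0, fast++
slow=1 fast=4: a[fast]=0, fast++
slow=1 fast=5: a[fast]=0, fast++
slow=1 fast=6: a[fast]=0, fast++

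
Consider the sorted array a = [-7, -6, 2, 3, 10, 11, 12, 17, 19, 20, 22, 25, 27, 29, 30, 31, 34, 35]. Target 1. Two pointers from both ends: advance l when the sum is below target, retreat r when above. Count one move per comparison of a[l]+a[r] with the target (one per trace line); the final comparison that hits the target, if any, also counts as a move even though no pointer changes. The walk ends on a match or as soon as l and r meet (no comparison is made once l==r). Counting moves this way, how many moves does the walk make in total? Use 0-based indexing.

17 moves

[0,17] -7+35=28 >1 → r--
[0,16] -7+34=27 >1 → r--
[0,15] -7+31=24 >1 → r--
[0,14] -7+30=23 >1 → r--
[0,13] -7+29=22 >1 → r--
[0,12] -7+27=20 >1 → r--
[0,11] -7+25=18 >1 → r--
[0,10] -7+22=15 >1 → r--
[0,9] -7+20=13 >1 → r--
[0,8] -7+19=12 >1 → r--
[0,7] -7+17=10 >1 → r--
[0,6] -7+12=5 >1 → r--
[0,5] -7+11=4 >1 → r--
[0,4] -7+10=3 >1 → r--
[0,3] -7+3=-4 <1 → l++
[1,3] -6+3=-3 <1 → l++
[2,3] 2+3=5 >1 → r--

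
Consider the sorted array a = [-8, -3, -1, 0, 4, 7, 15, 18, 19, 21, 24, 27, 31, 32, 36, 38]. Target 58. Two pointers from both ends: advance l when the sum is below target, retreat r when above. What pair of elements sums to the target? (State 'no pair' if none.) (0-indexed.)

(27, 31)

[0,15] -8+38=30 <58 → l++
[1,15] -3+38=35 <58 → l++
[2,15] -1+38=37 <58 → l++
[3,15] 0+38=38 <58 → l++
[4,15] 4+38=42 <58 → l++
[5,15] 7+38=45 <58 → l++
[6,15] 15+38=53 <58 → l++
[7,15] 18+38=56 <58 → l++
[8,15] 19+38=57 <58 → l++
[9,15] 21+38=59 >58 → r--
[9,14] 21+36=57 <58 → l++
[10,14] 24+36=60 >58 → r--
[10,13] 24+32=56 <58 → l++
[11,13] 27+32=59 >58 → r--
[11,12] 27+31=58 → found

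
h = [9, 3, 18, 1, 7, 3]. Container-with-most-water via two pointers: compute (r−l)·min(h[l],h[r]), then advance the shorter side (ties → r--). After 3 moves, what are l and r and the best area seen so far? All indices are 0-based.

[0,5] min(9,3)*5=15 best=15 * → r--
[0,4] min(9,7)*4=28 best=28 * → r--
[0,3] min(9,1)*3=3 best=28 → r--

l=0, r=2, best area=28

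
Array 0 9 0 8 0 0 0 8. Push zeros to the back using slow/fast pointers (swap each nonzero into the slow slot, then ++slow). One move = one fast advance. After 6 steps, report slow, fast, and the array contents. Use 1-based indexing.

slow=3, fast=7, a=[9, 8, 0, 0, 0, 0, 0, 8]

(s=1,f=1) a[fast]=0 → fast++
(s=1,f=2) a[fast]=9≠0 swap→a[1]=9 → slow++,fast++
(s=2,f=3) a[fast]=0 → fast++
(s=2,f=4) a[fast]=8≠0 swap→a[2]=8 → slow++,fast++
(s=3,f=5) a[fast]=0 → fast++
(s=3,f=6) a[fast]=0 → fast++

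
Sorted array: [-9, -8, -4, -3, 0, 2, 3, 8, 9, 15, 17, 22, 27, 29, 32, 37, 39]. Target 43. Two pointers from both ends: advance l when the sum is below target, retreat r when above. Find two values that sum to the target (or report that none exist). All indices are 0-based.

l=0 r=16: -9+39=30 <43, l++
l=1 r=16: -8+39=31 <43, l++
l=2 r=16: -4+39=35 <43, l++
l=3 r=16: -3+39=36 <43, l++
l=4 r=16: 0+39=39 <43, l++
l=5 r=16: 2+39=41 <43, l++
l=6 r=16: 3+39=42 <43, l++
l=7 r=16: 8+39=47 >43, r--
l=7 r=15: 8+37=45 >43, r--
l=7 r=14: 8+32=40 <43, l++
l=8 r=14: 9+32=41 <43, l++
l=9 r=14: 15+32=47 >43, r--
l=9 r=13: 15+29=44 >43, r--
l=9 r=12: 15+27=42 <43, l++
l=10 r=12: 17+27=44 >43, r--
l=10 r=11: 17+22=39 <43, l++

no pair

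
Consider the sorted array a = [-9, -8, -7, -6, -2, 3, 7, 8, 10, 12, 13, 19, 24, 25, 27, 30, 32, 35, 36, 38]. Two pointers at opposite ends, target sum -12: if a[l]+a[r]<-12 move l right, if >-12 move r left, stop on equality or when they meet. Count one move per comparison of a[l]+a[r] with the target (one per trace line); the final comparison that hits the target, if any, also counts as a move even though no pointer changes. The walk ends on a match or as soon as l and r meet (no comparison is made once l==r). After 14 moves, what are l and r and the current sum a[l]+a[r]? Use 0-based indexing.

l=0 r=19: -9+38=29 >-12, r--
l=0 r=18: -9+36=27 >-12, r--
l=0 r=17: -9+35=26 >-12, r--
l=0 r=16: -9+32=23 >-12, r--
l=0 r=15: -9+30=21 >-12, r--
l=0 r=14: -9+27=18 >-12, r--
l=0 r=13: -9+25=16 >-12, r--
l=0 r=12: -9+24=15 >-12, r--
l=0 r=11: -9+19=10 >-12, r--
l=0 r=10: -9+13=4 >-12, r--
l=0 r=9: -9+12=3 >-12, r--
l=0 r=8: -9+10=1 >-12, r--
l=0 r=7: -9+8=-1 >-12, r--
l=0 r=6: -9+7=-2 >-12, r--

l=0, r=5, sum=-6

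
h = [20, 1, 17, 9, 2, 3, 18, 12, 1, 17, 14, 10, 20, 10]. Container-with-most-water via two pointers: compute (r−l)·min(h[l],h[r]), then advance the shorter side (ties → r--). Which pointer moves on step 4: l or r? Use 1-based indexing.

r

[1,14] min(20,10)*13=130 best=130 * → r--
[1,13] min(20,20)*12=240 best=240 * → r--
[1,12] min(20,10)*11=110 best=240 → r--
[1,11] min(20,14)*10=140 best=240 → r--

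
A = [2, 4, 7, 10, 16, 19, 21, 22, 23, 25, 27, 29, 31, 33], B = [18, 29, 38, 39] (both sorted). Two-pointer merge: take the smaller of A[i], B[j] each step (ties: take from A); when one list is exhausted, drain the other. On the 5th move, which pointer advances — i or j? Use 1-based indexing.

i

[i=1,j=1] A[i]=2<=B[j]=18 take 2 → i++
[i=2,j=1] A[i]=4<=B[j]=18 take 4 → i++
[i=3,j=1] A[i]=7<=B[j]=18 take 7 → i++
[i=4,j=1] A[i]=10<=B[j]=18 take 10 → i++
[i=5,j=1] A[i]=16<=B[j]=18 take 16 → i++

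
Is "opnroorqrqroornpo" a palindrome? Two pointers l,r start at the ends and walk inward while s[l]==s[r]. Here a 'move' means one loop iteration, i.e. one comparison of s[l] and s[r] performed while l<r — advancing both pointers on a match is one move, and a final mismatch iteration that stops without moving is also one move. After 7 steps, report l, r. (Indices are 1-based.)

l=1 r=17: 'o'=='o', l++,r--
l=2 r=16: 'p'=='p', l++,r--
l=3 r=15: 'n'=='n', l++,r--
l=4 r=14: 'r'=='r', l++,r--
l=5 r=13: 'o'=='o', l++,r--
l=6 r=12: 'o'=='o', l++,r--
l=7 r=11: 'r'=='r', l++,r--

l=8, r=10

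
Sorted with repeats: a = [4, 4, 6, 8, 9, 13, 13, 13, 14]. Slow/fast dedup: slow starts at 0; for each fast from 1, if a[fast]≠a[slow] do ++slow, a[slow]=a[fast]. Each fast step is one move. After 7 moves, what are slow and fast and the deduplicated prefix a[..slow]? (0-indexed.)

slow=0 fast=1: a[fast]=4=a[slow] dup, fast++
slow=0 fast=2: a[fast]=6≠a[slow]=4 write a[1]=6, slow++,fast++
slow=1 fast=3: a[fast]=8≠a[slow]=6 write a[2]=8, slow++,fast++
slow=2 fast=4: a[fast]=9≠a[slow]=8 write a[3]=9, slow++,fast++
slow=3 fast=5: a[fast]=13≠a[slow]=9 write a[4]=13, slow++,fast++
slow=4 fast=6: a[fast]=13=a[slow] dup, fast++
slow=4 fast=7: a[fast]=13=a[slow] dup, fast++

slow=4, fast=8, prefix=[4, 6, 8, 9, 13]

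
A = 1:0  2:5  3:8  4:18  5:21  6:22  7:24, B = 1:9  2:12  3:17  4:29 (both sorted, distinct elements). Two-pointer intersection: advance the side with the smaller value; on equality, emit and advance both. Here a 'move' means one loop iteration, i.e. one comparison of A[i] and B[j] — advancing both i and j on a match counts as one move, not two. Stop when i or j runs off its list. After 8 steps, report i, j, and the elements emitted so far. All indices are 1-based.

i=6, j=4, emitted=[]

i=1 j=1: 0<9, i++
i=2 j=1: 5<9, i++
i=3 j=1: 8<9, i++
i=4 j=1: 18>9, j++
i=4 j=2: 18>12, j++
i=4 j=3: 18>17, j++
i=4 j=4: 18<29, i++
i=5 j=4: 21<29, i++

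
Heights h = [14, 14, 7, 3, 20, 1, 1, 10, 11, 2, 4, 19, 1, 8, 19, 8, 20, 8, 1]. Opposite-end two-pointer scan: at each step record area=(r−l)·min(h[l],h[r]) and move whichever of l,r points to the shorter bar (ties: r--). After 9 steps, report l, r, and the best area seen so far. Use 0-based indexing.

[0,18] min(14,1)*18=18 best=18 * → r--
[0,17] min(14,8)*17=136 best=136 * → r--
[0,16] min(14,20)*16=224 best=224 * → l++
[1,16] min(14,20)*15=210 best=224 → l++
[2,16] min(7,20)*14=98 best=224 → l++
[3,16] min(3,20)*13=39 best=224 → l++
[4,16] min(20,20)*12=240 best=240 * → r--
[4,15] min(20,8)*11=88 best=240 → r--
[4,14] min(20,19)*10=190 best=240 → r--

l=4, r=13, best area=240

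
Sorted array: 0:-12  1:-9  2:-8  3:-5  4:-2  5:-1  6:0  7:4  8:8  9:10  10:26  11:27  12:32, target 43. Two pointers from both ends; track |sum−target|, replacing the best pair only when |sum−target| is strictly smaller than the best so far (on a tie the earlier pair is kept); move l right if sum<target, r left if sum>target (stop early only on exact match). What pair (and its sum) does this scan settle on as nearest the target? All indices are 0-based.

l=0 r=12: -12+32=20 d=23 *, l++
l=1 r=12: -9+32=23 d=20 *, l++
l=2 r=12: -8+32=24 d=19 *, l++
l=3 r=12: -5+32=27 d=16 *, l++
l=4 r=12: -2+32=30 d=13 *, l++
l=5 r=12: -1+32=31 d=12 *, l++
l=6 r=12: 0+32=32 d=11 *, l++
l=7 r=12: 4+32=36 d=7 *, l++
l=8 r=12: 8+32=40 d=3 *, l++
l=9 r=12: 10+32=42 d=1 *, l++
l=10 r=12: 26+32=58 d=15, r--
l=10 r=11: 26+27=53 d=10, r--

pair (10, 32) with sum 42 (|Δ|=1)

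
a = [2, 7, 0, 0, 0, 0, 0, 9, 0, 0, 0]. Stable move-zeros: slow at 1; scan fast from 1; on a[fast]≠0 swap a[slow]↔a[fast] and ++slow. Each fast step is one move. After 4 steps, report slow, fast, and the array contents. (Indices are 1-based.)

slow=3, fast=5, a=[2, 7, 0, 0, 0, 0, 0, 9, 0, 0, 0]

slow=1 fast=1: a[fast]=2≠0 swap→a[1]=2, slow++,fast++
slow=2 fast=2: a[fast]=7≠0 swap→a[2]=7, slow++,fast++
slow=3 fast=3: a[fast]=0, fast++
slow=3 fast=4: a[fast]=0, fast++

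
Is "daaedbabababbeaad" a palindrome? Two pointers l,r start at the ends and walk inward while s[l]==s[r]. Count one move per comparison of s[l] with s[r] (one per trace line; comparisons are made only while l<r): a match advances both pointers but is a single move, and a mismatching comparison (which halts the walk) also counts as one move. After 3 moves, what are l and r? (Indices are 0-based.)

l=3, r=13

l=0 r=16: 'd'=='d', l++,r--
l=1 r=15: 'a'=='a', l++,r--
l=2 r=14: 'a'=='a', l++,r--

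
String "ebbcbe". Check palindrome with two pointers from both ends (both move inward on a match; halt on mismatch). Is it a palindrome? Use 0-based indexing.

l=0 r=5: 'e'=='e', l++,r--
l=1 r=4: 'b'=='b', l++,r--
l=2 r=3: 'b'!='c', stop

not a palindrome (mismatch at 2,3)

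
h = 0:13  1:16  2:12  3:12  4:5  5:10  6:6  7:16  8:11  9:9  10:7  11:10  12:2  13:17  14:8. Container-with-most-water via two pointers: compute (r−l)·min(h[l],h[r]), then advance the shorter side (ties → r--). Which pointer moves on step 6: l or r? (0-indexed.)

[0,14] min(13,8)*14=112 best=112 * → r--
[0,13] min(13,17)*13=169 best=169 * → l++
[1,13] min(16,17)*12=192 best=192 * → l++
[2,13] min(12,17)*11=132 best=192 → l++
[3,13] min(12,17)*10=120 best=192 → l++
[4,13] min(5,17)*9=45 best=192 → l++

l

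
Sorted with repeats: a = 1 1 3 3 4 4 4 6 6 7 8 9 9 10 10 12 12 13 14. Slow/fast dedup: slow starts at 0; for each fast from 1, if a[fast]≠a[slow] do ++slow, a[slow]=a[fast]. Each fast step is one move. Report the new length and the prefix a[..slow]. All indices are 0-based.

slow=0 fast=1: a[fast]=1=a[slow] dup, fast++
slow=0 fast=2: a[fast]=3≠a[slow]=1 write a[1]=3, slow++,fast++
slow=1 fast=3: a[fast]=3=a[slow] dup, fast++
slow=1 fast=4: a[fast]=4≠a[slow]=3 write a[2]=4, slow++,fast++
slow=2 fast=5: a[fast]=4=a[slow] dup, fast++
slow=2 fast=6: a[fast]=4=a[slow] dup, fast++
slow=2 fast=7: a[fast]=6≠a[slow]=4 write a[3]=6, slow++,fast++
slow=3 fast=8: a[fast]=6=a[slow] dup, fast++
slow=3 fast=9: a[fast]=7≠a[slow]=6 write a[4]=7, slow++,fast++
slow=4 fast=10: a[fast]=8≠a[slow]=7 write a[5]=8, slow++,fast++
slow=5 fast=11: a[fast]=9≠a[slow]=8 write a[6]=9, slow++,fast++
slow=6 fast=12: a[fast]=9=a[slow] dup, fast++
slow=6 fast=13: a[fast]=10≠a[slow]=9 write a[7]=10, slow++,fast++
slow=7 fast=14: a[fast]=10=a[slow] dup, fast++
slow=7 fast=15: a[fast]=12≠a[slow]=10 write a[8]=12, slow++,fast++
slow=8 fast=16: a[fast]=12=a[slow] dup, fast++
slow=8 fast=17: a[fast]=13≠a[slow]=12 write a[9]=13, slow++,fast++
slow=9 fast=18: a[fast]=14≠a[slow]=13 write a[10]=14, slow++,fast++

length 11; prefix = [1, 3, 4, 6, 7, 8, 9, 10, 12, 13, 14]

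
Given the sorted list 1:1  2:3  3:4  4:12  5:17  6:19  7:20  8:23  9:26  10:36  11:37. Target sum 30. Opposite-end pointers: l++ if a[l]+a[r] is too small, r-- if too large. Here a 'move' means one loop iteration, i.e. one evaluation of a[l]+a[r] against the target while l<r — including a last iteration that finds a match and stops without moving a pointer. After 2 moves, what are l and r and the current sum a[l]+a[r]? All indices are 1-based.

l=1 r=11: 1+37=38 >30, r--
l=1 r=10: 1+36=37 >30, r--

l=1, r=9, sum=27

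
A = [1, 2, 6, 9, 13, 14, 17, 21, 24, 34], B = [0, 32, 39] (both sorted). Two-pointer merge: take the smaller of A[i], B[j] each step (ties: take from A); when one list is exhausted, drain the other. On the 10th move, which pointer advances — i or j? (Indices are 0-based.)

i=0 j=0: A[i]=1>B[j]=0 take 0, j++
i=0 j=1: A[i]=1<=B[j]=32 take 1, i++
i=1 j=1: A[i]=2<=B[j]=32 take 2, i++
i=2 j=1: A[i]=6<=B[j]=32 take 6, i++
i=3 j=1: A[i]=9<=B[j]=32 take 9, i++
i=4 j=1: A[i]=13<=B[j]=32 take 13, i++
i=5 j=1: A[i]=14<=B[j]=32 take 14, i++
i=6 j=1: A[i]=17<=B[j]=32 take 17, i++
i=7 j=1: A[i]=21<=B[j]=32 take 21, i++
i=8 j=1: A[i]=24<=B[j]=32 take 24, i++

i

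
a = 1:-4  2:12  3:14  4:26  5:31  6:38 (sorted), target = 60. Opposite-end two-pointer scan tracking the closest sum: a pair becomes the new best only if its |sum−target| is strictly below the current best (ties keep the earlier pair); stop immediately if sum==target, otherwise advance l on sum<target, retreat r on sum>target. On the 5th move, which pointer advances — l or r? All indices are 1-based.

l

l=1 r=6: -4+38=34 d=26 *, l++
l=2 r=6: 12+38=50 d=10 *, l++
l=3 r=6: 14+38=52 d=8 *, l++
l=4 r=6: 26+38=64 d=4 *, r--
l=4 r=5: 26+31=57 d=3 *, l++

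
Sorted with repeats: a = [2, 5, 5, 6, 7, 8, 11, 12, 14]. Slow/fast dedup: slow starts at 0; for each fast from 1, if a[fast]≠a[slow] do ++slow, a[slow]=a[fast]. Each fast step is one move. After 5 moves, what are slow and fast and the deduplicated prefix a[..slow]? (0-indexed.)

(s=0,f=1) a[fast]=5≠a[slow]=2 write a[1]=5 → slow++,fast++
(s=1,f=2) a[fast]=5=a[slow] dup → fast++
(s=1,f=3) a[fast]=6≠a[slow]=5 write a[2]=6 → slow++,fast++
(s=2,f=4) a[fast]=7≠a[slow]=6 write a[3]=7 → slow++,fast++
(s=3,f=5) a[fast]=8≠a[slow]=7 write a[4]=8 → slow++,fast++

slow=4, fast=6, prefix=[2, 5, 6, 7, 8]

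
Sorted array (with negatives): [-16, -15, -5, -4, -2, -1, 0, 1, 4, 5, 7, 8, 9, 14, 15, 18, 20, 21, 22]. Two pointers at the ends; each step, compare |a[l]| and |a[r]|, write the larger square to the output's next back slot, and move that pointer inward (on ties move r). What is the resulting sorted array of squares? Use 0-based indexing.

l=0 r=18: |-16|<=|22| out[18]=484, r--
l=0 r=17: |-16|<=|21| out[17]=441, r--
l=0 r=16: |-16|<=|20| out[16]=400, r--
l=0 r=15: |-16|<=|18| out[15]=324, r--
l=0 r=14: |-16|>|15| out[14]=256, l++
l=1 r=14: |-15|<=|15| out[13]=225, r--
l=1 r=13: |-15|>|14| out[12]=225, l++
l=2 r=13: |-5|<=|14| out[11]=196, r--
l=2 r=12: |-5|<=|9| out[10]=81, r--
l=2 r=11: |-5|<=|8| out[9]=64, r--
l=2 r=10: |-5|<=|7| out[8]=49, r--
l=2 r=9: |-5|<=|5| out[7]=25, r--
l=2 r=8: |-5|>|4| out[6]=25, l++
l=3 r=8: |-4|<=|4| out[5]=16, r--
l=3 r=7: |-4|>|1| out[4]=16, l++
l=4 r=7: |-2|>|1| out[3]=4, l++
l=5 r=7: |-1|<=|1| out[2]=1, r--
l=5 r=6: |-1|>|0| out[1]=1, l++
l=6 r=6: |0|<=|0| out[0]=0, r--

[0, 1, 1, 4, 16, 16, 25, 25, 49, 64, 81, 196, 225, 225, 256, 324, 400, 441, 484]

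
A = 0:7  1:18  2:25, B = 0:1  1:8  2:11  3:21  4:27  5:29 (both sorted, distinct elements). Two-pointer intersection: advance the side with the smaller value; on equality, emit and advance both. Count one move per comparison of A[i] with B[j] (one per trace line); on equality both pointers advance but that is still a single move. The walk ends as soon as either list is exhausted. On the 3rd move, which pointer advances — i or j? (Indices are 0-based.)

j

i=0 j=0: 7>1, j++
i=0 j=1: 7<8, i++
i=1 j=1: 18>8, j++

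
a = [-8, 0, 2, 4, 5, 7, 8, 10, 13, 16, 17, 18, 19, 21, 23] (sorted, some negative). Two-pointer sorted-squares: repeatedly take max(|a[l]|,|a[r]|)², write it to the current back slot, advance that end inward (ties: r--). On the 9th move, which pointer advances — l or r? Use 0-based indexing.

r

[0,14] |-8|<=|23| out[14]=529 → r--
[0,13] |-8|<=|21| out[13]=441 → r--
[0,12] |-8|<=|19| out[12]=361 → r--
[0,11] |-8|<=|18| out[11]=324 → r--
[0,10] |-8|<=|17| out[10]=289 → r--
[0,9] |-8|<=|16| out[9]=256 → r--
[0,8] |-8|<=|13| out[8]=169 → r--
[0,7] |-8|<=|10| out[7]=100 → r--
[0,6] |-8|<=|8| out[6]=64 → r--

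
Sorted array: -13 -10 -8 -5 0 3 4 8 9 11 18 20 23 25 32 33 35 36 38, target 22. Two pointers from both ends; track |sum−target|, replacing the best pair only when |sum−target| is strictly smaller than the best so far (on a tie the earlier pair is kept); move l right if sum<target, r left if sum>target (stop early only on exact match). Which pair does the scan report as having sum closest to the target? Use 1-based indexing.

pair (-13, 35) with sum 22 (|Δ|=0)

[1,19] -13+38=25 d=3 * → r--
[1,18] -13+36=23 d=1 * → r--
[1,17] -13+35=22 d=0 * → stop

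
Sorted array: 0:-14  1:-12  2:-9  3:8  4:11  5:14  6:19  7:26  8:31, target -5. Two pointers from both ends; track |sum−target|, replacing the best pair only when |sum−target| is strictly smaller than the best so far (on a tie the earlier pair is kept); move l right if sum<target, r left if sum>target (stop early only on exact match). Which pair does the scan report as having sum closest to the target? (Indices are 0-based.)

pair (-14, 8) with sum -6 (|Δ|=1)

[0,8] -14+31=17 d=22 * → r--
[0,7] -14+26=12 d=17 * → r--
[0,6] -14+19=5 d=10 * → r--
[0,5] -14+14=0 d=5 * → r--
[0,4] -14+11=-3 d=2 * → r--
[0,3] -14+8=-6 d=1 * → l++
[1,3] -12+8=-4 d=1 → r--
[1,2] -12+-9=-21 d=16 → l++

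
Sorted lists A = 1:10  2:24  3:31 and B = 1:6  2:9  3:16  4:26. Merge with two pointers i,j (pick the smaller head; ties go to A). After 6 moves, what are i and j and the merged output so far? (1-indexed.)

[i=1,j=1] A[i]=10>B[j]=6 take 6 → j++
[i=1,j=2] A[i]=10>B[j]=9 take 9 → j++
[i=1,j=3] A[i]=10<=B[j]=16 take 10 → i++
[i=2,j=3] A[i]=24>B[j]=16 take 16 → j++
[i=2,j=4] A[i]=24<=B[j]=26 take 24 → i++
[i=3,j=4] A[i]=31>B[j]=26 take 26 → j++

i=3, j=5, merged so far=[6, 9, 10, 16, 24, 26]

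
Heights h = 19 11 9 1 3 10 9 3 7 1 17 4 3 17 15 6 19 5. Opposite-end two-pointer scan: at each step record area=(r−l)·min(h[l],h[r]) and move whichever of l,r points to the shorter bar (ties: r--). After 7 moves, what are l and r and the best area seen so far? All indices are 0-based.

l=0, r=10, best area=304

l=0 r=17: min(19,5)*17=85 best=85 *, r--
l=0 r=16: min(19,19)*16=304 best=304 *, r--
l=0 r=15: min(19,6)*15=90 best=304, r--
l=0 r=14: min(19,15)*14=210 best=304, r--
l=0 r=13: min(19,17)*13=221 best=304, r--
l=0 r=12: min(19,3)*12=36 best=304, r--
l=0 r=11: min(19,4)*11=44 best=304, r--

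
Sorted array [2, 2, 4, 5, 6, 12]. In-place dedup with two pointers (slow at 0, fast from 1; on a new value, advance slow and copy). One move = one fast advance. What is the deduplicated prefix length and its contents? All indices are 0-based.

length 5; prefix = [2, 4, 5, 6, 12]

(s=0,f=1) a[fast]=2=a[slow] dup → fast++
(s=0,f=2) a[fast]=4≠a[slow]=2 write a[1]=4 → slow++,fast++
(s=1,f=3) a[fast]=5≠a[slow]=4 write a[2]=5 → slow++,fast++
(s=2,f=4) a[fast]=6≠a[slow]=5 write a[3]=6 → slow++,fast++
(s=3,f=5) a[fast]=12≠a[slow]=6 write a[4]=12 → slow++,fast++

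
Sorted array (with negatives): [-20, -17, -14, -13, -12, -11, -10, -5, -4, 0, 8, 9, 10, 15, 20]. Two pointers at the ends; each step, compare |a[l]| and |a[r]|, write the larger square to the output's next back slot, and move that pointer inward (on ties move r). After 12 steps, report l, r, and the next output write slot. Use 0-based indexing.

[0,14] |-20|<=|20| out[14]=400 → r--
[0,13] |-20|>|15| out[13]=400 → l++
[1,13] |-17|>|15| out[12]=289 → l++
[2,13] |-14|<=|15| out[11]=225 → r--
[2,12] |-14|>|10| out[10]=196 → l++
[3,12] |-13|>|10| out[9]=169 → l++
[4,12] |-12|>|10| out[8]=144 → l++
[5,12] |-11|>|10| out[7]=121 → l++
[6,12] |-10|<=|10| out[6]=100 → r--
[6,11] |-10|>|9| out[5]=100 → l++
[7,11] |-5|<=|9| out[4]=81 → r--
[7,10] |-5|<=|8| out[3]=64 → r--

l=7, r=9, next write slot=2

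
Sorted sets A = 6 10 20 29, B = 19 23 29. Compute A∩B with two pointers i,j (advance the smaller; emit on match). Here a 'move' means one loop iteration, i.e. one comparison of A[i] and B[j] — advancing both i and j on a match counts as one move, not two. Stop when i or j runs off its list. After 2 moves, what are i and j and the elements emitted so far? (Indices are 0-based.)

i=2, j=0, emitted=[]

[i=0,j=0] 6<19 → i++
[i=1,j=0] 10<19 → i++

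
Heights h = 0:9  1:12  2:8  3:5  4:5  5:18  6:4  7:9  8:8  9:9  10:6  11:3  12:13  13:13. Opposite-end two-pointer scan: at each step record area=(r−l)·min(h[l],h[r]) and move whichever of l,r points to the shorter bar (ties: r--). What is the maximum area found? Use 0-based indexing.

max area = 144

[0,13] min(9,13)*13=117 best=117 * → l++
[1,13] min(12,13)*12=144 best=144 * → l++
[2,13] min(8,13)*11=88 best=144 → l++
[3,13] min(5,13)*10=50 best=144 → l++
[4,13] min(5,13)*9=45 best=144 → l++
[5,13] min(18,13)*8=104 best=144 → r--
[5,12] min(18,13)*7=91 best=144 → r--
[5,11] min(18,3)*6=18 best=144 → r--
[5,10] min(18,6)*5=30 best=144 → r--
[5,9] min(18,9)*4=36 best=144 → r--
[5,8] min(18,8)*3=24 best=144 → r--
[5,7] min(18,9)*2=18 best=144 → r--
[5,6] min(18,4)*1=4 best=144 → r--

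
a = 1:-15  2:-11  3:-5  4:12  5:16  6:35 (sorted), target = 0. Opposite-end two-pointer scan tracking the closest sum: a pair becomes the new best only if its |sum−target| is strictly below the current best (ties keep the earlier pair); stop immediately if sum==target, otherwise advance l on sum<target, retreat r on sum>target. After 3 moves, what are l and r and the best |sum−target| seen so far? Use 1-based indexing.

l=2, r=4, best |Δ|=1

l=1 r=6: -15+35=20 d=20 *, r--
l=1 r=5: -15+16=1 d=1 *, r--
l=1 r=4: -15+12=-3 d=3, l++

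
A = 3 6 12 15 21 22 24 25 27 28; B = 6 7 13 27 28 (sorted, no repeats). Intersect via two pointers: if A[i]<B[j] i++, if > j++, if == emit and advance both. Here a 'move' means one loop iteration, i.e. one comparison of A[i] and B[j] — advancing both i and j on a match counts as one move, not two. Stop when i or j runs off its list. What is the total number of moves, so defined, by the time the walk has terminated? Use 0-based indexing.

i=0 j=0: 3<6, i++
i=1 j=0: 6==6 emit, i++,j++
i=2 j=1: 12>7, j++
i=2 j=2: 12<13, i++
i=3 j=2: 15>13, j++
i=3 j=3: 15<27, i++
i=4 j=3: 21<27, i++
i=5 j=3: 22<27, i++
i=6 j=3: 24<27, i++
i=7 j=3: 25<27, i++
i=8 j=3: 27==27 emit, i++,j++
i=9 j=4: 28==28 emit, i++,j++

12 moves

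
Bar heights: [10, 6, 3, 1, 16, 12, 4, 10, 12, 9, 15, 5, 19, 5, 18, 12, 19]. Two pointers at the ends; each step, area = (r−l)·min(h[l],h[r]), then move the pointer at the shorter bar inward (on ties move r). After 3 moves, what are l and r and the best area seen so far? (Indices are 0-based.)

l=3, r=16, best area=160

[0,16] min(10,19)*16=160 best=160 * → l++
[1,16] min(6,19)*15=90 best=160 → l++
[2,16] min(3,19)*14=42 best=160 → l++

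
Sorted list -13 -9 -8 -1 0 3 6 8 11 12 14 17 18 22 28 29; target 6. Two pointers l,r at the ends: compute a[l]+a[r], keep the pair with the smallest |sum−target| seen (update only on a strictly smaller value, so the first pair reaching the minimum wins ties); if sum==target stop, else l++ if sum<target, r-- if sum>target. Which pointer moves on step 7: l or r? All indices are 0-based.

l

[0,15] -13+29=16 d=10 * → r--
[0,14] -13+28=15 d=9 * → r--
[0,13] -13+22=9 d=3 * → r--
[0,12] -13+18=5 d=1 * → l++
[1,12] -9+18=9 d=3 → r--
[1,11] -9+17=8 d=2 → r--
[1,10] -9+14=5 d=1 → l++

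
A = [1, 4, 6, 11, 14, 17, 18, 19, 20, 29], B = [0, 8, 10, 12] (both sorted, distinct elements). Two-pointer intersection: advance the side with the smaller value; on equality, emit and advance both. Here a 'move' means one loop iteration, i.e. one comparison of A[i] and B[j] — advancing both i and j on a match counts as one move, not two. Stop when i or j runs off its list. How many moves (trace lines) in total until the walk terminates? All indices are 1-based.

8 moves

i=1 j=1: 1>0, j++
i=1 j=2: 1<8, i++
i=2 j=2: 4<8, i++
i=3 j=2: 6<8, i++
i=4 j=2: 11>8, j++
i=4 j=3: 11>10, j++
i=4 j=4: 11<12, i++
i=5 j=4: 14>12, j++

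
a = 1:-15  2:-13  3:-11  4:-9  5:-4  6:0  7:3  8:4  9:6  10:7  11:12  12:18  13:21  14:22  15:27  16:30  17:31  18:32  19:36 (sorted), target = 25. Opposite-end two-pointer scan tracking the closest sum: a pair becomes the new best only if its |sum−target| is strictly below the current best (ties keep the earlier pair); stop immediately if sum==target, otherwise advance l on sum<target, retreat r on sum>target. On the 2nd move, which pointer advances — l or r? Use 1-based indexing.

l=1 r=19: -15+36=21 d=4 *, l++
l=2 r=19: -13+36=23 d=2 *, l++

l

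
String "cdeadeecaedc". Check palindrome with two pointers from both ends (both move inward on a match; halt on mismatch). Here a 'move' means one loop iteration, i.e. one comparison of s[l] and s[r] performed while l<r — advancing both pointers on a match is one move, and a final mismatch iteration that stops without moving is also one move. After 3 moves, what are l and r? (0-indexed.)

[0,11] 'c'=='c' → l++,r--
[1,10] 'd'=='d' → l++,r--
[2,9] 'e'=='e' → l++,r--

l=3, r=8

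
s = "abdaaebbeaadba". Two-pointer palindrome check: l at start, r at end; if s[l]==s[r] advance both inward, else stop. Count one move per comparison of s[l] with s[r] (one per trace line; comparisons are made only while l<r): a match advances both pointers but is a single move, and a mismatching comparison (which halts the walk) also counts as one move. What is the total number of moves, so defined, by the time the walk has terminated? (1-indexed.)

7 moves

l=1 r=14: 'a'=='a', l++,r--
l=2 r=13: 'b'=='b', l++,r--
l=3 r=12: 'd'=='d', l++,r--
l=4 r=11: 'a'=='a', l++,r--
l=5 r=10: 'a'=='a', l++,r--
l=6 r=9: 'e'=='e', l++,r--
l=7 r=8: 'b'=='b', l++,r--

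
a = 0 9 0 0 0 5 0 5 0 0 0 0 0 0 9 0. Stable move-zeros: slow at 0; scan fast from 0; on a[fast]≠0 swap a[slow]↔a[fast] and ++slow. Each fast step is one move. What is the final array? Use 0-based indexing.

[9, 5, 5, 9, 0, 0, 0, 0, 0, 0, 0, 0, 0, 0, 0, 0]

slow=0 fast=0: a[fast]=0, fast++
slow=0 fast=1: a[fast]=9≠0 swap→a[0]=9, slow++,fast++
slow=1 fast=2: a[fast]=0, fast++
slow=1 fast=3: a[fast]=0, fast++
slow=1 fast=4: a[fast]=0, fast++
slow=1 fast=5: a[fast]=5≠0 swap→a[1]=5, slow++,fast++
slow=2 fast=6: a[fast]=0, fast++
slow=2 fast=7: a[fast]=5≠0 swap→a[2]=5, slow++,fast++
slow=3 fast=8: a[fast]=0, fast++
slow=3 fast=9: a[fast]=0, fast++
slow=3 fast=10: a[fast]=0, fast++
slow=3 fast=11: a[fast]=0, fast++
slow=3 fast=12: a[fast]=0, fast++
slow=3 fast=13: a[fast]=0, fast++
slow=3 fast=14: a[fast]=9≠0 swap→a[3]=9, slow++,fast++
slow=4 fast=15: a[fast]=0, fast++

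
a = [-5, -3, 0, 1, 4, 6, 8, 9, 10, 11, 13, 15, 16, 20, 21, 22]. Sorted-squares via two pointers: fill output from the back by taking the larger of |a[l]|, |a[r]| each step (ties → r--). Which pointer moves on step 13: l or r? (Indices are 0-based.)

r

l=0 r=15: |-5|<=|22| out[15]=484, r--
l=0 r=14: |-5|<=|21| out[14]=441, r--
l=0 r=13: |-5|<=|20| out[13]=400, r--
l=0 r=12: |-5|<=|16| out[12]=256, r--
l=0 r=11: |-5|<=|15| out[11]=225, r--
l=0 r=10: |-5|<=|13| out[10]=169, r--
l=0 r=9: |-5|<=|11| out[9]=121, r--
l=0 r=8: |-5|<=|10| out[8]=100, r--
l=0 r=7: |-5|<=|9| out[7]=81, r--
l=0 r=6: |-5|<=|8| out[6]=64, r--
l=0 r=5: |-5|<=|6| out[5]=36, r--
l=0 r=4: |-5|>|4| out[4]=25, l++
l=1 r=4: |-3|<=|4| out[3]=16, r--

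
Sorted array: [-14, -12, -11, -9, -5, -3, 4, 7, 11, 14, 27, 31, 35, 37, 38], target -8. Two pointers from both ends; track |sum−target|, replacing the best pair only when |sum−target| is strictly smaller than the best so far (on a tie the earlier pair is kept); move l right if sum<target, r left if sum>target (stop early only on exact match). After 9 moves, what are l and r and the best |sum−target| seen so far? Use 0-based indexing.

l=1, r=6, best |Δ|=1

l=0 r=14: -14+38=24 d=32 *, r--
l=0 r=13: -14+37=23 d=31 *, r--
l=0 r=12: -14+35=21 d=29 *, r--
l=0 r=11: -14+31=17 d=25 *, r--
l=0 r=10: -14+27=13 d=21 *, r--
l=0 r=9: -14+14=0 d=8 *, r--
l=0 r=8: -14+11=-3 d=5 *, r--
l=0 r=7: -14+7=-7 d=1 *, r--
l=0 r=6: -14+4=-10 d=2, l++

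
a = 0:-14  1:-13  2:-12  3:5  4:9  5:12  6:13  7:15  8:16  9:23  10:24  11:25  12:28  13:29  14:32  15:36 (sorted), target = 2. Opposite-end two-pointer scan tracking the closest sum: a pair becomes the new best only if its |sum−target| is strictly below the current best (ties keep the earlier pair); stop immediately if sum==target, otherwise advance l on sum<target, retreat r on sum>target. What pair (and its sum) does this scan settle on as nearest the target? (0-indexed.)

l=0 r=15: -14+36=22 d=20 *, r--
l=0 r=14: -14+32=18 d=16 *, r--
l=0 r=13: -14+29=15 d=13 *, r--
l=0 r=12: -14+28=14 d=12 *, r--
l=0 r=11: -14+25=11 d=9 *, r--
l=0 r=10: -14+24=10 d=8 *, r--
l=0 r=9: -14+23=9 d=7 *, r--
l=0 r=8: -14+16=2 d=0 *, stop

pair (-14, 16) with sum 2 (|Δ|=0)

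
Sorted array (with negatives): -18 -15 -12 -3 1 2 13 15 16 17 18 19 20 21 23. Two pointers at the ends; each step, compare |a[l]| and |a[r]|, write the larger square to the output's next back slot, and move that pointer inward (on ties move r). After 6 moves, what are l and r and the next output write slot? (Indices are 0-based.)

l=1, r=9, next write slot=8

[0,14] |-18|<=|23| out[14]=529 → r--
[0,13] |-18|<=|21| out[13]=441 → r--
[0,12] |-18|<=|20| out[12]=400 → r--
[0,11] |-18|<=|19| out[11]=361 → r--
[0,10] |-18|<=|18| out[10]=324 → r--
[0,9] |-18|>|17| out[9]=324 → l++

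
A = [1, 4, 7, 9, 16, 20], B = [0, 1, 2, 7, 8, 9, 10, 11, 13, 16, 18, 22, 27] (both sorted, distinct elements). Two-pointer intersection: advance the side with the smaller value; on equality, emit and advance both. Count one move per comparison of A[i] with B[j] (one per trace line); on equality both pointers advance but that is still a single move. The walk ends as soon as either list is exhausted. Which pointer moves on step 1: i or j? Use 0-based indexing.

j

[i=0,j=0] 1>0 → j++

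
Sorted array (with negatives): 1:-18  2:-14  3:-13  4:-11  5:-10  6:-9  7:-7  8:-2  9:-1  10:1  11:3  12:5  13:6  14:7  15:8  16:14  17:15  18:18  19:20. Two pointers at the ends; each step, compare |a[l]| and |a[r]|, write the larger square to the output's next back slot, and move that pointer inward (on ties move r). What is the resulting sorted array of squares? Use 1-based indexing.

[1, 1, 4, 9, 25, 36, 49, 49, 64, 81, 100, 121, 169, 196, 196, 225, 324, 324, 400]

l=1 r=19: |-18|<=|20| out[19]=400, r--
l=1 r=18: |-18|<=|18| out[18]=324, r--
l=1 r=17: |-18|>|15| out[17]=324, l++
l=2 r=17: |-14|<=|15| out[16]=225, r--
l=2 r=16: |-14|<=|14| out[15]=196, r--
l=2 r=15: |-14|>|8| out[14]=196, l++
l=3 r=15: |-13|>|8| out[13]=169, l++
l=4 r=15: |-11|>|8| out[12]=121, l++
l=5 r=15: |-10|>|8| out[11]=100, l++
l=6 r=15: |-9|>|8| out[10]=81, l++
l=7 r=15: |-7|<=|8| out[9]=64, r--
l=7 r=14: |-7|<=|7| out[8]=49, r--
l=7 r=13: |-7|>|6| out[7]=49, l++
l=8 r=13: |-2|<=|6| out[6]=36, r--
l=8 r=12: |-2|<=|5| out[5]=25, r--
l=8 r=11: |-2|<=|3| out[4]=9, r--
l=8 r=10: |-2|>|1| out[3]=4, l++
l=9 r=10: |-1|<=|1| out[2]=1, r--
l=9 r=9: |-1|<=|-1| out[1]=1, r--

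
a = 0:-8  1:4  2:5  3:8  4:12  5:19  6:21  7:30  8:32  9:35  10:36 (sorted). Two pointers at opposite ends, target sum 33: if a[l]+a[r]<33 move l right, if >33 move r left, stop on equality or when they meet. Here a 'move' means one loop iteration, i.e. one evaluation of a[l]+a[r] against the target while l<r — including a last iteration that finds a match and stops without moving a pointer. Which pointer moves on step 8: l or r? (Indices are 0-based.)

l=0 r=10: -8+36=28 <33, l++
l=1 r=10: 4+36=40 >33, r--
l=1 r=9: 4+35=39 >33, r--
l=1 r=8: 4+32=36 >33, r--
l=1 r=7: 4+30=34 >33, r--
l=1 r=6: 4+21=25 <33, l++
l=2 r=6: 5+21=26 <33, l++
l=3 r=6: 8+21=29 <33, l++

l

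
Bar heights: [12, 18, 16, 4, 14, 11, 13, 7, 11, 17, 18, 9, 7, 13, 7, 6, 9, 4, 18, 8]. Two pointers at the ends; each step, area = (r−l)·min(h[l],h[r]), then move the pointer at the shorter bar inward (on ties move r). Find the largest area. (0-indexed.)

max area = 306

[0,19] min(12,8)*19=152 best=152 * → r--
[0,18] min(12,18)*18=216 best=216 * → l++
[1,18] min(18,18)*17=306 best=306 * → r--
[1,17] min(18,4)*16=64 best=306 → r--
[1,16] min(18,9)*15=135 best=306 → r--
[1,15] min(18,6)*14=84 best=306 → r--
[1,14] min(18,7)*13=91 best=306 → r--
[1,13] min(18,13)*12=156 best=306 → r--
[1,12] min(18,7)*11=77 best=306 → r--
[1,11] min(18,9)*10=90 best=306 → r--
[1,10] min(18,18)*9=162 best=306 → r--
[1,9] min(18,17)*8=136 best=306 → r--
[1,8] min(18,11)*7=77 best=306 → r--
[1,7] min(18,7)*6=42 best=306 → r--
[1,6] min(18,13)*5=65 best=306 → r--
[1,5] min(18,11)*4=44 best=306 → r--
[1,4] min(18,14)*3=42 best=306 → r--
[1,3] min(18,4)*2=8 best=306 → r--
[1,2] min(18,16)*1=16 best=306 → r--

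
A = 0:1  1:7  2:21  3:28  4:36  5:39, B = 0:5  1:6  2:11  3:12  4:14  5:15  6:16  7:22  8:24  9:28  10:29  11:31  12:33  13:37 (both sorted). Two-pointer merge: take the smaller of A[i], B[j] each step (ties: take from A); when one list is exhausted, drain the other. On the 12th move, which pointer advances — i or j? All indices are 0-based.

j

[i=0,j=0] A[i]=1<=B[j]=5 take 1 → i++
[i=1,j=0] A[i]=7>B[j]=5 take 5 → j++
[i=1,j=1] A[i]=7>B[j]=6 take 6 → j++
[i=1,j=2] A[i]=7<=B[j]=11 take 7 → i++
[i=2,j=2] A[i]=21>B[j]=11 take 11 → j++
[i=2,j=3] A[i]=21>B[j]=12 take 12 → j++
[i=2,j=4] A[i]=21>B[j]=14 take 14 → j++
[i=2,j=5] A[i]=21>B[j]=15 take 15 → j++
[i=2,j=6] A[i]=21>B[j]=16 take 16 → j++
[i=2,j=7] A[i]=21<=B[j]=22 take 21 → i++
[i=3,j=7] A[i]=28>B[j]=22 take 22 → j++
[i=3,j=8] A[i]=28>B[j]=24 take 24 → j++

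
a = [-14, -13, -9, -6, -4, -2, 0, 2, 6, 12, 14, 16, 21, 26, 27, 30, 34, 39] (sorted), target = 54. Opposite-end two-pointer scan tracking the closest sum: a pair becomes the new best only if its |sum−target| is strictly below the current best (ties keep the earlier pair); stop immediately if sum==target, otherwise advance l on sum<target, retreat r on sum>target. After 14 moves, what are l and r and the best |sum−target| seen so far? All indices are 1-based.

l=13, r=16, best |Δ|=1

l=1 r=18: -14+39=25 d=29 *, l++
l=2 r=18: -13+39=26 d=28 *, l++
l=3 r=18: -9+39=30 d=24 *, l++
l=4 r=18: -6+39=33 d=21 *, l++
l=5 r=18: -4+39=35 d=19 *, l++
l=6 r=18: -2+39=37 d=17 *, l++
l=7 r=18: 0+39=39 d=15 *, l++
l=8 r=18: 2+39=41 d=13 *, l++
l=9 r=18: 6+39=45 d=9 *, l++
l=10 r=18: 12+39=51 d=3 *, l++
l=11 r=18: 14+39=53 d=1 *, l++
l=12 r=18: 16+39=55 d=1, r--
l=12 r=17: 16+34=50 d=4, l++
l=13 r=17: 21+34=55 d=1, r--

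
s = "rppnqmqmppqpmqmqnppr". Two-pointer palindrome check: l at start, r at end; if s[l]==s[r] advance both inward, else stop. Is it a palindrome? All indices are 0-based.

[0,19] 'r'=='r' → l++,r--
[1,18] 'p'=='p' → l++,r--
[2,17] 'p'=='p' → l++,r--
[3,16] 'n'=='n' → l++,r--
[4,15] 'q'=='q' → l++,r--
[5,14] 'm'=='m' → l++,r--
[6,13] 'q'=='q' → l++,r--
[7,12] 'm'=='m' → l++,r--
[8,11] 'p'=='p' → l++,r--
[9,10] 'p'!='q' → stop

not a palindrome (mismatch at 9,10)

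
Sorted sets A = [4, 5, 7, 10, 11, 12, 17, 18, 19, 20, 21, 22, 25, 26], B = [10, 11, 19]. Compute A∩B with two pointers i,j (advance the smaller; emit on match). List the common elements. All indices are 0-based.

intersection = [10, 11, 19]

[i=0,j=0] 4<10 → i++
[i=1,j=0] 5<10 → i++
[i=2,j=0] 7<10 → i++
[i=3,j=0] 10==10 emit → i++,j++
[i=4,j=1] 11==11 emit → i++,j++
[i=5,j=2] 12<19 → i++
[i=6,j=2] 17<19 → i++
[i=7,j=2] 18<19 → i++
[i=8,j=2] 19==19 emit → i++,j++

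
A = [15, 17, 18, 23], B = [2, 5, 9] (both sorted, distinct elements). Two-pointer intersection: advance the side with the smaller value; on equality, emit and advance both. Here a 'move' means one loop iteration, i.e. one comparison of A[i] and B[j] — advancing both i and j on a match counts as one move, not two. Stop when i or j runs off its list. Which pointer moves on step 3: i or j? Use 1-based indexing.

[i=1,j=1] 15>2 → j++
[i=1,j=2] 15>5 → j++
[i=1,j=3] 15>9 → j++

j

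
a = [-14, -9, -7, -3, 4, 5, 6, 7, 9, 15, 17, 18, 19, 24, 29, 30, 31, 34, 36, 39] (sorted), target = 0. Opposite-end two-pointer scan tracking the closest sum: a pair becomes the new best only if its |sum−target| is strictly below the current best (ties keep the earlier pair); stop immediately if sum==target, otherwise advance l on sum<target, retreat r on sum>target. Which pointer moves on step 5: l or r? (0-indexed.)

r

l=0 r=19: -14+39=25 d=25 *, r--
l=0 r=18: -14+36=22 d=22 *, r--
l=0 r=17: -14+34=20 d=20 *, r--
l=0 r=16: -14+31=17 d=17 *, r--
l=0 r=15: -14+30=16 d=16 *, r--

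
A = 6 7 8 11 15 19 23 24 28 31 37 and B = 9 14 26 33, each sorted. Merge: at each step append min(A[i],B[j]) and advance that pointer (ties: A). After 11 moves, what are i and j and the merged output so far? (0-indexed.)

i=8, j=3, merged so far=[6, 7, 8, 9, 11, 14, 15, 19, 23, 24, 26]

[i=0,j=0] A[i]=6<=B[j]=9 take 6 → i++
[i=1,j=0] A[i]=7<=B[j]=9 take 7 → i++
[i=2,j=0] A[i]=8<=B[j]=9 take 8 → i++
[i=3,j=0] A[i]=11>B[j]=9 take 9 → j++
[i=3,j=1] A[i]=11<=B[j]=14 take 11 → i++
[i=4,j=1] A[i]=15>B[j]=14 take 14 → j++
[i=4,j=2] A[i]=15<=B[j]=26 take 15 → i++
[i=5,j=2] A[i]=19<=B[j]=26 take 19 → i++
[i=6,j=2] A[i]=23<=B[j]=26 take 23 → i++
[i=7,j=2] A[i]=24<=B[j]=26 take 24 → i++
[i=8,j=2] A[i]=28>B[j]=26 take 26 → j++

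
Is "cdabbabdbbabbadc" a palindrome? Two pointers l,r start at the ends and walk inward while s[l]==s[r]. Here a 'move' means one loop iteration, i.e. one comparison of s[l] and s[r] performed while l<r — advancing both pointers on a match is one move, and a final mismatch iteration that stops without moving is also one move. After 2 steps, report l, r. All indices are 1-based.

[1,16] 'c'=='c' → l++,r--
[2,15] 'd'=='d' → l++,r--

l=3, r=14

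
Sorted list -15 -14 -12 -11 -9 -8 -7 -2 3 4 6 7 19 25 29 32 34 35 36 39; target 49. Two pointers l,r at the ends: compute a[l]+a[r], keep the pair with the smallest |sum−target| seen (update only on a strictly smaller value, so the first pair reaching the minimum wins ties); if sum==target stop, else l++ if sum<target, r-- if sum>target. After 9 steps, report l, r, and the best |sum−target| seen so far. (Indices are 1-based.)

l=1 r=20: -15+39=24 d=25 *, l++
l=2 r=20: -14+39=25 d=24 *, l++
l=3 r=20: -12+39=27 d=22 *, l++
l=4 r=20: -11+39=28 d=21 *, l++
l=5 r=20: -9+39=30 d=19 *, l++
l=6 r=20: -8+39=31 d=18 *, l++
l=7 r=20: -7+39=32 d=17 *, l++
l=8 r=20: -2+39=37 d=12 *, l++
l=9 r=20: 3+39=42 d=7 *, l++

l=10, r=20, best |Δ|=7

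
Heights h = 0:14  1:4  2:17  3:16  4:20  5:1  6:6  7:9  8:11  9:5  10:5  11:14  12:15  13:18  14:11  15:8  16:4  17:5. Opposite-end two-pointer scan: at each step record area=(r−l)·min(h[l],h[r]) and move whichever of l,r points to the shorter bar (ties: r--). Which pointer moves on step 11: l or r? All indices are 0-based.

[0,17] min(14,5)*17=85 best=85 * → r--
[0,16] min(14,4)*16=64 best=85 → r--
[0,15] min(14,8)*15=120 best=120 * → r--
[0,14] min(14,11)*14=154 best=154 * → r--
[0,13] min(14,18)*13=182 best=182 * → l++
[1,13] min(4,18)*12=48 best=182 → l++
[2,13] min(17,18)*11=187 best=187 * → l++
[3,13] min(16,18)*10=160 best=187 → l++
[4,13] min(20,18)*9=162 best=187 → r--
[4,12] min(20,15)*8=120 best=187 → r--
[4,11] min(20,14)*7=98 best=187 → r--

r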